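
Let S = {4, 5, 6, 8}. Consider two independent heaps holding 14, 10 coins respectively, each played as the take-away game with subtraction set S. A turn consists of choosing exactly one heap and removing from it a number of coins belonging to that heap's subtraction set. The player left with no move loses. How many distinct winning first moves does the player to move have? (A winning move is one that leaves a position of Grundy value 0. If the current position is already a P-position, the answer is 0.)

All heaps use S = {4, 5, 6, 8}:
n :  0  1  2  3  4  5  6  7  8  9 10 11 12 13 14
G :  0  0  0  0  1  1  1  1  2  2  2  2  0  0  0
Heap A: G(14) = 0.
Heap B: G(10) = 2.
Combined Grundy value = 0 ⊕ 2 = 2.
A winning move leaves total XOR = 0, i.e. changes one component's Grundy value g to g ⊕ X where X is the current total.
Heap A: need g' = 0⊕2 = 2. Options: 14−4→G=2, 14−5→G=2, 14−6→G=2, 14−8→G=1. Hits: 3.
Heap B: need g' = 2⊕2 = 0. Options: 10−4→G=1, 10−5→G=1, 10−6→G=1, 10−8→G=0. Hits: 1.

4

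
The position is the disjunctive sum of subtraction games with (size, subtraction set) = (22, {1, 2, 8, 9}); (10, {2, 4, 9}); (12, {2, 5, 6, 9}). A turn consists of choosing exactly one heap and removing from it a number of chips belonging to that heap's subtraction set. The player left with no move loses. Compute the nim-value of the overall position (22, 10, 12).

0

Heap A, S = {1, 2, 8, 9}:
n :  0  1  2  3  4  5  6  7  8  9 10 11 12 13 14 15 16 17 18 19 20 21 22
G :  0  1  2  0  1  2  0  1  2  3  0  1  2  0  1  2  0  1  2  3  0  1  2
G_A(22) = 2.
Heap B, S = {2, 4, 9}:
G(0) = 0
G(1) = mex{} = 0
G(2) = mex{0} = 1
G(3) = mex{0} = 1
G(4) = mex{1,0} = 2
G(5) = mex{1,0} = 2
G(6) = mex{2,1} = 0
G(7) = mex{2,1} = 0
G(8) = mex{0,2} = 1
G(9) = mex{0,2,0} = 1
G(10) = mex{1,0,0} = 2
G_B(10) = 2.
Heap C, S = {2, 5, 6, 9}:
G(0) = 0
G(1) = mex{} = 0
G(2) = mex{0} = 1
G(3) = mex{0} = 1
G(4) = mex{1} = 0
G(5) = mex{1,0} = 2
G(6) = mex{0,0,0} = 1
G(7) = mex{2,1,0} = 3
G(8) = mex{1,1,1} = 0
G(9) = mex{3,0,1,0} = 2
G(10) = mex{0,2,0,0} = 1
G(11) = mex{2,1,2,1} = 0
G(12) = mex{1,3,1,1} = 0
G_C(12) = 0.
Combined Grundy value = 2 ⊕ 2 ⊕ 0 = 0.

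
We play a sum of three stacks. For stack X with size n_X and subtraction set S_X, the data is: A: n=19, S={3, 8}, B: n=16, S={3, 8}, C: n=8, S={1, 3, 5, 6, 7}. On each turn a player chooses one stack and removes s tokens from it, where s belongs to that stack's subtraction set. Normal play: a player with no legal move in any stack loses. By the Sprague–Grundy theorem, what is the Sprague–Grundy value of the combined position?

Stack A, S = {3, 8}:
n :  0  1  2  3  4  5  6  7  8  9 10 11 12 13 14 15 16 17 18 19
G :  0  0  0  1  1  1  0  0  2  1  1  0  0  0  1  1  1  0  0  2
G_A(19) = 2.
Stack B, S = {3, 8}:
n :  0  1  2  3  4  5  6  7  8  9 10 11 12 13 14 15 16
G :  0  0  0  1  1  1  0  0  2  1  1  0  0  0  1  1  1
G_B(16) = 1.
Stack C, S = {1, 3, 5, 6, 7}:
G(0) = 0
G(1) = mex{0} = 1
G(2) = mex{1} = 0
G(3) = mex{0,0} = 1
G(4) = mex{1,1} = 0
G(5) = mex{0,0,0} = 1
G(6) = mex{1,1,1,0} = 2
G(7) = mex{2,0,0,1,0} = 3
G(8) = mex{3,1,1,0,1} = 2
G_C(8) = 2.
Combined Grundy value = 2 ⊕ 1 ⊕ 2 = 1.

1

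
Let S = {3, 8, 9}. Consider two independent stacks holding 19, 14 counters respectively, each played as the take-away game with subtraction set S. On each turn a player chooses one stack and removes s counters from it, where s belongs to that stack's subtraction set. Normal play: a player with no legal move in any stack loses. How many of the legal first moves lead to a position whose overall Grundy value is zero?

1

All stacks use S = {3, 8, 9}:
n :  0  1  2  3  4  5  6  7  8  9 10 11 12 13 14 15 16 17 18 19
G :  0  0  0  1  1  1  0  0  2  1  1  3  0  0  2  1  1  0  0  0
Stack A: G(19) = 0.
Stack B: G(14) = 2.
Combined Grundy value = 0 ⊕ 2 = 2.
A winning move leaves total XOR = 0, i.e. changes one component's Grundy value g to g ⊕ X where X is the current total.
Stack A: need g' = 0⊕2 = 2. Options: 19−3→G=1, 19−8→G=3, 19−9→G=1. Hits: 0.
Stack B: need g' = 2⊕2 = 0. Options: 14−3→G=3, 14−8→G=0, 14−9→G=1. Hits: 1.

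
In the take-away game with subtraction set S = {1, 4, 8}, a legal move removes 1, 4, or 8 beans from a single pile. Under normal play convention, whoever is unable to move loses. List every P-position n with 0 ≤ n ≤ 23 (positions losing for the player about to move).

G(0) = 0
G(1) = mex{0} = 1
G(2) = mex{1} = 0
G(3) = mex{0} = 1
G(4) = mex{1,0} = 2
G(5) = mex{2,1} = 0
G(6) = mex{0,0} = 1
G(7) = mex{1,1} = 0
G(8) = mex{0,2,0} = 1
G(9) = mex{1,0,1} = 2
G(10) = mex{2,1,0} = 3
G(11) = mex{3,0,1} = 2
G(12) = mex{2,1,2} = 0
G(13) = mex{0,2,0} = 1
G(14) = mex{1,3,1} = 0
G(15) = mex{0,2,0} = 1
G(16) = mex{1,0,1} = 2
G(17) = mex{2,1,2} = 0
G(18) = mex{0,0,3} = 1
G(19) = mex{1,1,2} = 0
G(20) = mex{0,2,0} = 1
G(21) = mex{1,0,1} = 2
G(22) = mex{2,1,0} = 3
G(23) = mex{3,0,1} = 2
P-positions are exactly the n with G(n) = 0.

0, 2, 5, 7, 12, 14, 17, 19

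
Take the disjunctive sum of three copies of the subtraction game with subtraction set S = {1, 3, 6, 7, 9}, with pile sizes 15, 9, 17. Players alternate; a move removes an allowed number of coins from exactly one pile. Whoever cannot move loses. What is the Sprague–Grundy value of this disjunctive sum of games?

All piles use S = {1, 3, 6, 7, 9}:
n :  0  1  2  3  4  5  6  7  8  9 10 11 12 13 14 15 16 17
G :  0  1  0  1  0  1  2  3  2  3  2  3  0  1  0  1  0  1
Pile A: G(15) = 1.
Pile B: G(9) = 3.
Pile C: G(17) = 1.
Combined Grundy value = 1 ⊕ 3 ⊕ 1 = 3.

3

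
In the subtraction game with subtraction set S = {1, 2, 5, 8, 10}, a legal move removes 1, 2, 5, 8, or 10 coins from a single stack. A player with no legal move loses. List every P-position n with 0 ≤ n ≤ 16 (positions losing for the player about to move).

n :  0  1  2  3  4  5  6  7  8  9 10 11 12 13 14 15 16
G :  0  1  2  0  1  2  0  1  2  0  1  2  0  1  2  0  1
P-positions are exactly the n with G(n) = 0.

0, 3, 6, 9, 12, 15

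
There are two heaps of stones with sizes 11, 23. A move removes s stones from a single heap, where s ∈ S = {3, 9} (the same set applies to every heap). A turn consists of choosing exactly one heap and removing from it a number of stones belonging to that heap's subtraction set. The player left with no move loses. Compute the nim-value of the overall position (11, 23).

0

All heaps use S = {3, 9}:
G(0) = 0
G(1) = mex{} = 0
G(2) = mex{} = 0
G(3) = mex{0} = 1
G(4) = mex{0} = 1
G(5) = mex{0} = 1
G(6) = mex{1} = 0
G(7) = mex{1} = 0
G(8) = mex{1} = 0
G(9) = mex{0,0} = 1
G(10) = mex{0,0} = 1
G(11) = mex{0,0} = 1
G(12) = mex{1,1} = 0
G(13) = mex{1,1} = 0
G(14) = mex{1,1} = 0
G(15) = mex{0,0} = 1
G(16) = mex{0,0} = 1
G(17) = mex{0,0} = 1
G(18) = mex{1,1} = 0
G(19) = mex{1,1} = 0
G(20) = mex{1,1} = 0
G(21) = mex{0,0} = 1
G(22) = mex{0,0} = 1
G(23) = mex{0,0} = 1
Heap A: G(11) = 1.
Heap B: G(23) = 1.
Combined Grundy value = 1 ⊕ 1 = 0.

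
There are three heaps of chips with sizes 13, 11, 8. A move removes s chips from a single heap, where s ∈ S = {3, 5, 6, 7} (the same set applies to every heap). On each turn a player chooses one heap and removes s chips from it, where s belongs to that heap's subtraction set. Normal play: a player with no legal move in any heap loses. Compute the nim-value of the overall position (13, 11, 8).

3

All heaps use S = {3, 5, 6, 7}:
n :  0  1  2  3  4  5  6  7  8  9 10 11 12 13
G :  0  0  0  1  1  1  2  2  2  3  0  0  0  1
Heap A: G(13) = 1.
Heap B: G(11) = 0.
Heap C: G(8) = 2.
Combined Grundy value = 1 ⊕ 0 ⊕ 2 = 3.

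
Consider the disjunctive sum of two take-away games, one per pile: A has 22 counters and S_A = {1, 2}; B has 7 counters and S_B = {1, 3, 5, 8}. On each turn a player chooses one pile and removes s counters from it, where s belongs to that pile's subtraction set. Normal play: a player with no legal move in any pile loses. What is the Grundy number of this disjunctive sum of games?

0

Pile A, S = {1, 2}:
n :  0  1  2  3  4  5  6  7  8  9 10 11 12 13 14 15 16 17 18 19 20 21 22
G :  0  1  2  0  1  2  0  1  2  0  1  2  0  1  2  0  1  2  0  1  2  0  1
G_A(22) = 1.
Pile B, S = {1, 3, 5, 8}:
n : 0 1 2 3 4 5 6 7
G : 0 1 0 1 0 1 0 1
G_B(7) = 1.
Combined Grundy value = 1 ⊕ 1 = 0.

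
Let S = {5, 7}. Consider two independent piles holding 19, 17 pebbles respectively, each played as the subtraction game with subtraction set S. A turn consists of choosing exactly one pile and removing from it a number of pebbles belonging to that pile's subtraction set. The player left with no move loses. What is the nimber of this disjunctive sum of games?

All piles use S = {5, 7}:
G(0) = 0
G(1) = mex{} = 0
G(2) = mex{} = 0
G(3) = mex{} = 0
G(4) = mex{} = 0
G(5) = mex{0} = 1
G(6) = mex{0} = 1
G(7) = mex{0,0} = 1
G(8) = mex{0,0} = 1
G(9) = mex{0,0} = 1
G(10) = mex{1,0} = 2
G(11) = mex{1,0} = 2
G(12) = mex{1,1} = 0
G(13) = mex{1,1} = 0
G(14) = mex{1,1} = 0
G(15) = mex{2,1} = 0
G(16) = mex{2,1} = 0
G(17) = mex{0,2} = 1
G(18) = mex{0,2} = 1
G(19) = mex{0,0} = 1
Pile A: G(19) = 1.
Pile B: G(17) = 1.
Combined Grundy value = 1 ⊕ 1 = 0.

0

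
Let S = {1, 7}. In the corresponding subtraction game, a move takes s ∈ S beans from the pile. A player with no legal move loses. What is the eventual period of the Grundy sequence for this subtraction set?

n :  0  1  2  3  4  5  6  7  8  9 10 11 12 13 14
G :  0  1  0  1  0  1  0  1  0  1  0  1  0  1  0
G(n+2) = G(n) holds for n = 0,…,6 (a full window of length max(S) = 7), so the sequence is purely periodic with period 2.

2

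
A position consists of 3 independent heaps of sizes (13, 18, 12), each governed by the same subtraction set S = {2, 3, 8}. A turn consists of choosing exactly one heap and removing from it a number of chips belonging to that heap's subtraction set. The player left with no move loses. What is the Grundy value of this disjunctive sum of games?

1

All heaps use S = {2, 3, 8}:
n :  0  1  2  3  4  5  6  7  8  9 10 11 12 13 14 15 16 17 18
G :  0  0  1  1  2  0  0  1  1  2  0  0  1  1  2  0  0  1  1
Heap A: G(13) = 1.
Heap B: G(18) = 1.
Heap C: G(12) = 1.
Combined Grundy value = 1 ⊕ 1 ⊕ 1 = 1.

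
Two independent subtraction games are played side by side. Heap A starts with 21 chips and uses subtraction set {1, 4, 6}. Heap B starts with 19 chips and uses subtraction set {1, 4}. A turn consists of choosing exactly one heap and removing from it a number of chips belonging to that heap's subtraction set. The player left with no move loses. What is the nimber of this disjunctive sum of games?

Heap A, S = {1, 4, 6}:
n :  0  1  2  3  4  5  6  7  8  9 10 11 12 13 14 15 16 17 18 19 20 21
G :  0  1  0  1  2  0  1  0  1  2  0  1  0  1  2  0  1  0  1  2  0  1
G_A(21) = 1.
Heap B, S = {1, 4}:
G(0) = 0
G(1) = mex{0} = 1
G(2) = mex{1} = 0
G(3) = mex{0} = 1
G(4) = mex{1,0} = 2
G(5) = mex{2,1} = 0
G(6) = mex{0,0} = 1
G(7) = mex{1,1} = 0
G(8) = mex{0,2} = 1
G(9) = mex{1,0} = 2
G(10) = mex{2,1} = 0
G(11) = mex{0,0} = 1
G(12) = mex{1,1} = 0
G(13) = mex{0,2} = 1
G(14) = mex{1,0} = 2
G(15) = mex{2,1} = 0
G(16) = mex{0,0} = 1
G(17) = mex{1,1} = 0
G(18) = mex{0,2} = 1
G(19) = mex{1,0} = 2
G_B(19) = 2.
Combined Grundy value = 1 ⊕ 2 = 3.

3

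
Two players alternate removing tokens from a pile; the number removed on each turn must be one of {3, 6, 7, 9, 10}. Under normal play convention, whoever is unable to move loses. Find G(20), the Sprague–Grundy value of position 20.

G(0) = 0
G(1) = mex{} = 0
G(2) = mex{} = 0
G(3) = mex{0} = 1
G(4) = mex{0} = 1
G(5) = mex{0} = 1
G(6) = mex{1,0} = 2
G(7) = mex{1,0,0} = 2
G(8) = mex{1,0,0} = 2
G(9) = mex{2,1,0,0} = 3
G(10) = mex{2,1,1,0,0} = 3
G(11) = mex{2,1,1,0,0} = 3
G(12) = mex{3,2,1,1,0} = 4
G(13) = mex{3,2,2,1,1} = 0
G(14) = mex{3,2,2,1,1} = 0
G(15) = mex{4,3,2,2,1} = 0
G(16) = mex{0,3,3,2,2} = 1
G(17) = mex{0,3,3,2,2} = 1
G(18) = mex{0,4,3,3,2} = 1
G(19) = mex{1,0,4,3,3} = 2
G(20) = mex{1,0,0,3,3} = 2

2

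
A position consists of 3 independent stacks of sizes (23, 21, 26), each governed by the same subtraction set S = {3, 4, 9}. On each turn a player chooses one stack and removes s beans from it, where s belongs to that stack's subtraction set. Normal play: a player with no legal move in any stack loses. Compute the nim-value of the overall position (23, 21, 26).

1

All stacks use S = {3, 4, 9}:
G(0) = 0
G(1) = mex{} = 0
G(2) = mex{} = 0
G(3) = mex{0} = 1
G(4) = mex{0,0} = 1
G(5) = mex{0,0} = 1
G(6) = mex{1,0} = 2
G(7) = mex{1,1} = 0
G(8) = mex{1,1} = 0
G(9) = mex{2,1,0} = 3
G(10) = mex{0,2,0} = 1
G(11) = mex{0,0,0} = 1
G(12) = mex{3,0,1} = 2
G(13) = mex{1,3,1} = 0
G(14) = mex{1,1,1} = 0
G(15) = mex{2,1,2} = 0
G(16) = mex{0,2,0} = 1
G(17) = mex{0,0,0} = 1
G(18) = mex{0,0,3} = 1
G(19) = mex{1,0,1} = 2
G(20) = mex{1,1,1} = 0
G(21) = mex{1,1,2} = 0
G(22) = mex{2,1,0} = 3
G(23) = mex{0,2,0} = 1
G(24) = mex{0,0,0} = 1
G(25) = mex{3,0,1} = 2
G(26) = mex{1,3,1} = 0
Stack A: G(23) = 1.
Stack B: G(21) = 0.
Stack C: G(26) = 0.
Combined Grundy value = 1 ⊕ 0 ⊕ 0 = 1.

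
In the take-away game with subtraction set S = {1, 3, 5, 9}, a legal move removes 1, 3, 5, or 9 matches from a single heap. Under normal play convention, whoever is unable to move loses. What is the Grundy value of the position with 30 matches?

n :  0  1  2  3  4  5  6  7  8  9 10 11 12 13 14 15 16 17 18 19 20 21 22 23 24 25 26 27 28 29 30
G :  0  1  0  1  0  1  0  1  0  1  0  1  0  1  0  1  0  1  0  1  0  1  0  1  0  1  0  1  0  1  0

0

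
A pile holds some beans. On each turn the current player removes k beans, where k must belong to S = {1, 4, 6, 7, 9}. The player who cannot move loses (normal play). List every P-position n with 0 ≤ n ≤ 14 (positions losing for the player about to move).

n :  0  1  2  3  4  5  6  7  8  9 10 11 12 13 14
G :  0  1  0  1  2  0  1  2  3  2  0  1  2  0  1
P-positions are exactly the n with G(n) = 0.

0, 2, 5, 10, 13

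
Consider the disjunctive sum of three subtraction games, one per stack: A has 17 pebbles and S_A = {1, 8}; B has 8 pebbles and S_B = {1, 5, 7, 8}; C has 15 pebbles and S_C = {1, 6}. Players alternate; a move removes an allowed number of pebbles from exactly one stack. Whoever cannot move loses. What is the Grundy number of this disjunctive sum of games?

Stack A, S = {1, 8}:
G(0) = 0
G(1) = mex{0} = 1
G(2) = mex{1} = 0
G(3) = mex{0} = 1
G(4) = mex{1} = 0
G(5) = mex{0} = 1
G(6) = mex{1} = 0
G(7) = mex{0} = 1
G(8) = mex{1,0} = 2
G(9) = mex{2,1} = 0
G(10) = mex{0,0} = 1
G(11) = mex{1,1} = 0
G(12) = mex{0,0} = 1
G(13) = mex{1,1} = 0
G(14) = mex{0,0} = 1
G(15) = mex{1,1} = 0
G(16) = mex{0,2} = 1
G(17) = mex{1,0} = 2
G_A(17) = 2.
Stack B, S = {1, 5, 7, 8}:
n : 0 1 2 3 4 5 6 7 8
G : 0 1 0 1 0 1 0 1 2
G_B(8) = 2.
Stack C, S = {1, 6}:
G(0) = 0
G(1) = mex{0} = 1
G(2) = mex{1} = 0
G(3) = mex{0} = 1
G(4) = mex{1} = 0
G(5) = mex{0} = 1
G(6) = mex{1,0} = 2
G(7) = mex{2,1} = 0
G(8) = mex{0,0} = 1
G(9) = mex{1,1} = 0
G(10) = mex{0,0} = 1
G(11) = mex{1,1} = 0
G(12) = mex{0,2} = 1
G(13) = mex{1,0} = 2
G(14) = mex{2,1} = 0
G(15) = mex{0,0} = 1
G_C(15) = 1.
Combined Grundy value = 2 ⊕ 2 ⊕ 1 = 1.

1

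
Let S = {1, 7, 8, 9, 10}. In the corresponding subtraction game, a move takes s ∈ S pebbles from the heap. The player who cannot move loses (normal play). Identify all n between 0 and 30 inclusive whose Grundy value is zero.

n :  0  1  2  3  4  5  6  7  8  9 10 11 12 13 14 15 16 17 18 19 20 21 22 23 24 25 26 27 28 29 30
G :  0  1  0  1  0  1  0  1  2  3  2  3  2  3  2  3  4  0  1  0  1  0  1  0  1  2  3  2  3  2  3
P-positions are exactly the n with G(n) = 0.

0, 2, 4, 6, 17, 19, 21, 23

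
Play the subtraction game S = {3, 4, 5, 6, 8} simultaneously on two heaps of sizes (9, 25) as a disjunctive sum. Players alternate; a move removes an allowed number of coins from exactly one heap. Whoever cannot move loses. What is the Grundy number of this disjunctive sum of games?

All heaps use S = {3, 4, 5, 6, 8}:
n :  0  1  2  3  4  5  6  7  8  9 10 11 12 13 14 15 16 17 18 19 20 21 22 23 24 25
G :  0  0  0  1  1  1  2  2  2  3  3  0  0  0  1  1  1  2  2  2  3  3  0  0  0  1
Heap A: G(9) = 3.
Heap B: G(25) = 1.
Combined Grundy value = 3 ⊕ 1 = 2.

2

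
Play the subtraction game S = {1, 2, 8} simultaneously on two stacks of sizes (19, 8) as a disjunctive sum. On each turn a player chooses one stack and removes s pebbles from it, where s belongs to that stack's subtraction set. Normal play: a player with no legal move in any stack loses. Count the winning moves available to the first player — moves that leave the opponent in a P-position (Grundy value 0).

3

All stacks use S = {1, 2, 8}:
n :  0  1  2  3  4  5  6  7  8  9 10 11 12 13 14 15 16 17 18 19
G :  0  1  2  0  1  2  0  1  2  0  1  2  0  1  2  0  1  2  0  1
Stack A: G(19) = 1.
Stack B: G(8) = 2.
Combined Grundy value = 1 ⊕ 2 = 3.
A winning move leaves total XOR = 0, i.e. changes one component's Grundy value g to g ⊕ X where X is the current total.
Stack A: need g' = 1⊕3 = 2. Options: 19−1→G=0, 19−2→G=2, 19−8→G=2. Hits: 2.
Stack B: need g' = 2⊕3 = 1. Options: 8−1→G=1, 8−2→G=0, 8−8→G=0. Hits: 1.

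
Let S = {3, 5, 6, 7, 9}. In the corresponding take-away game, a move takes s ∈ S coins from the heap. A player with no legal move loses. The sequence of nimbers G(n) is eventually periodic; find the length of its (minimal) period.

12

G(0) = 0
G(1) = mex{} = 0
G(2) = mex{} = 0
G(3) = mex{0} = 1
G(4) = mex{0} = 1
G(5) = mex{0,0} = 1
G(6) = mex{1,0,0} = 2
G(7) = mex{1,0,0,0} = 2
G(8) = mex{1,1,0,0} = 2
G(9) = mex{2,1,1,0,0} = 3
G(10) = mex{2,1,1,1,0} = 3
G(11) = mex{2,2,1,1,0} = 3
G(12) = mex{3,2,2,1,1} = 0
G(13) = mex{3,2,2,2,1} = 0
G(14) = mex{3,3,2,2,1} = 0
G(15) = mex{0,3,3,2,2} = 1
G(16) = mex{0,3,3,3,2} = 1
G(17) = mex{0,0,3,3,2} = 1
G(18) = mex{1,0,0,3,3} = 2
G(19) = mex{1,0,0,0,3} = 2
G(20) = mex{1,1,0,0,3} = 2
G(21) = mex{2,1,1,0,0} = 3
G(22) = mex{2,1,1,1,0} = 3
G(23) = mex{2,2,1,1,0} = 3
G(24) = mex{3,2,2,1,1} = 0
G(25) = mex{3,2,2,2,1} = 0
G(n+12) = G(n) holds for n = 0,…,8 (a full window of length max(S) = 9), so the sequence is purely periodic with period 12.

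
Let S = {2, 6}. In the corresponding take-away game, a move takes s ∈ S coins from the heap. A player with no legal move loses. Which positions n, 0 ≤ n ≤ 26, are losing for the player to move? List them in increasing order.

0, 1, 4, 5, 8, 9, 12, 13, 16, 17, 20, 21, 24, 25

G(0) = 0
G(1) = mex{} = 0
G(2) = mex{0} = 1
G(3) = mex{0} = 1
G(4) = mex{1} = 0
G(5) = mex{1} = 0
G(6) = mex{0,0} = 1
G(7) = mex{0,0} = 1
G(8) = mex{1,1} = 0
G(9) = mex{1,1} = 0
G(10) = mex{0,0} = 1
G(11) = mex{0,0} = 1
G(12) = mex{1,1} = 0
G(13) = mex{1,1} = 0
G(14) = mex{0,0} = 1
G(15) = mex{0,0} = 1
G(16) = mex{1,1} = 0
G(17) = mex{1,1} = 0
G(18) = mex{0,0} = 1
G(19) = mex{0,0} = 1
G(20) = mex{1,1} = 0
G(21) = mex{1,1} = 0
G(22) = mex{0,0} = 1
G(23) = mex{0,0} = 1
G(24) = mex{1,1} = 0
G(25) = mex{1,1} = 0
G(26) = mex{0,0} = 1
P-positions are exactly the n with G(n) = 0.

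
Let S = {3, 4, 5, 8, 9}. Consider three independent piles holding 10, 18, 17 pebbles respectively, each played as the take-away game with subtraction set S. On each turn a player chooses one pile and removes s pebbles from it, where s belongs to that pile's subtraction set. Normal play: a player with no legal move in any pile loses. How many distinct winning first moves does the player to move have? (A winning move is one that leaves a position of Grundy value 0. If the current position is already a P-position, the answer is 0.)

All piles use S = {3, 4, 5, 8, 9}:
n :  0  1  2  3  4  5  6  7  8  9 10 11 12 13 14 15 16 17 18
G :  0  0  0  1  1  1  2  2  2  3  3  3  0  0  0  1  1  1  2
Pile A: G(10) = 3.
Pile B: G(18) = 2.
Pile C: G(17) = 1.
Combined Grundy value = 3 ⊕ 2 ⊕ 1 = 0.
A winning move leaves total XOR = 0, i.e. changes one component's Grundy value g to g ⊕ X where X is the current total.
Pile A: target g' = 3⊕0 = 3, but every legal move changes the Grundy value (mex property), so 0 moves.
Pile B: target g' = 2⊕0 = 2, but every legal move changes the Grundy value (mex property), so 0 moves.
Pile C: target g' = 1⊕0 = 1, but every legal move changes the Grundy value (mex property), so 0 moves.

0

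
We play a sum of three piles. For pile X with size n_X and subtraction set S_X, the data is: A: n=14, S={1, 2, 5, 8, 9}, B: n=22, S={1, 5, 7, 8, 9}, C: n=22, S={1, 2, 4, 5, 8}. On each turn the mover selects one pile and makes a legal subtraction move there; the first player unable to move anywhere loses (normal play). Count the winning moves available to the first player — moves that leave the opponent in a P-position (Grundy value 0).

0

Pile A, S = {1, 2, 5, 8, 9}:
G(0) = 0
G(1) = mex{0} = 1
G(2) = mex{1,0} = 2
G(3) = mex{2,1} = 0
G(4) = mex{0,2} = 1
G(5) = mex{1,0,0} = 2
G(6) = mex{2,1,1} = 0
G(7) = mex{0,2,2} = 1
G(8) = mex{1,0,0,0} = 2
G(9) = mex{2,1,1,1,0} = 3
G(10) = mex{3,2,2,2,1} = 0
G(11) = mex{0,3,0,0,2} = 1
G(12) = mex{1,0,1,1,0} = 2
G(13) = mex{2,1,2,2,1} = 0
G(14) = mex{0,2,3,0,2} = 1
G_A(14) = 1.
Pile B, S = {1, 5, 7, 8, 9}:
n :  0  1  2  3  4  5  6  7  8  9 10 11 12 13 14 15 16 17 18 19 20 21 22
G :  0  1  0  1  0  1  0  1  2  3  2  3  2  3  2  3  0  1  0  1  0  1  0
G_B(22) = 0.
Pile C, S = {1, 2, 4, 5, 8}:
n :  0  1  2  3  4  5  6  7  8  9 10 11 12 13 14 15 16 17 18 19 20 21 22
G :  0  1  2  0  1  2  0  1  2  0  1  2  0  1  2  0  1  2  0  1  2  0  1
G_C(22) = 1.
Combined Grundy value = 1 ⊕ 0 ⊕ 1 = 0.
A winning move leaves total XOR = 0, i.e. changes one component's Grundy value g to g ⊕ X where X is the current total.
Pile A: target g' = 1⊕0 = 1, but every legal move changes the Grundy value (mex property), so 0 moves.
Pile B: target g' = 0⊕0 = 0, but every legal move changes the Grundy value (mex property), so 0 moves.
Pile C: target g' = 1⊕0 = 1, but every legal move changes the Grundy value (mex property), so 0 moves.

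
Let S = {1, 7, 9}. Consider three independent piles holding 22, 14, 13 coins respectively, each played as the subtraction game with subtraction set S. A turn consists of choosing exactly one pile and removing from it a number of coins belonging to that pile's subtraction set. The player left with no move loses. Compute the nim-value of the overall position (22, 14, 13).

1

All piles use S = {1, 7, 9}:
n :  0  1  2  3  4  5  6  7  8  9 10 11 12 13 14 15 16 17 18 19 20 21 22
G :  0  1  0  1  0  1  0  1  0  1  0  1  0  1  0  1  0  1  0  1  0  1  0
Pile A: G(22) = 0.
Pile B: G(14) = 0.
Pile C: G(13) = 1.
Combined Grundy value = 0 ⊕ 0 ⊕ 1 = 1.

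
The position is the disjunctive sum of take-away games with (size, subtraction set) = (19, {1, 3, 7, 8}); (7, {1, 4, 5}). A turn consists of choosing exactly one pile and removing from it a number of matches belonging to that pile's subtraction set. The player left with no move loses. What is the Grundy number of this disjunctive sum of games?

3

Pile A, S = {1, 3, 7, 8}:
n :  0  1  2  3  4  5  6  7  8  9 10 11 12 13 14 15 16 17 18 19
G :  0  1  0  1  0  1  0  1  2  3  2  3  2  3  2  0  1  0  1  0
G_A(19) = 0.
Pile B, S = {1, 4, 5}:
n : 0 1 2 3 4 5 6 7
G : 0 1 0 1 2 3 2 3
G_B(7) = 3.
Combined Grundy value = 0 ⊕ 3 = 3.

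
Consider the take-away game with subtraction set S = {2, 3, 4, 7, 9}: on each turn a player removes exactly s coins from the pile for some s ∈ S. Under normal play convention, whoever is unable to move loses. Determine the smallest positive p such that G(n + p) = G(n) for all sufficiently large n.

11

n :  0  1  2  3  4  5  6  7  8  9 10 11 12 13 14 15 16 17 18 19 20 21 22 23
G :  0  0  1  1  2  2  0  3  1  4  2  0  0  1  1  2  2  0  3  1  4  2  0  0
G(n+11) = G(n) holds for n = 0,…,8 (a full window of length max(S) = 9), so the sequence is purely periodic with period 11.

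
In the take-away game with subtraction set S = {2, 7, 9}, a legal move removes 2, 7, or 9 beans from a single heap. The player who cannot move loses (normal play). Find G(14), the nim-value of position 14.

n :  0  1  2  3  4  5  6  7  8  9 10 11 12 13 14
G :  0  0  1  1  0  0  1  1  2  2  3  3  2  2  3

3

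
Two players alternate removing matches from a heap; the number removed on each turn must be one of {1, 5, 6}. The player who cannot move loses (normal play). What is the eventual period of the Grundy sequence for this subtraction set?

11

n :  0  1  2  3  4  5  6  7  8  9 10 11 12 13 14 15 16 17 18 19 20 21 22 23
G :  0  1  0  1  0  1  2  3  2  3  2  0  1  0  1  0  1  2  3  2  3  2  0  1
G(n+11) = G(n) holds for n = 0,…,5 (a full window of length max(S) = 6), so the sequence is purely periodic with period 11.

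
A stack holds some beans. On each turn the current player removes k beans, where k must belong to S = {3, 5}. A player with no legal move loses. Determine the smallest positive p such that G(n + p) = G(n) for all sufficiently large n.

8

n :  0  1  2  3  4  5  6  7  8  9 10 11 12 13 14 15 16 17
G :  0  0  0  1  1  1  2  2  0  0  0  1  1  1  2  2  0  0
G(n+8) = G(n) holds for n = 0,…,4 (a full window of length max(S) = 5), so the sequence is purely periodic with period 8.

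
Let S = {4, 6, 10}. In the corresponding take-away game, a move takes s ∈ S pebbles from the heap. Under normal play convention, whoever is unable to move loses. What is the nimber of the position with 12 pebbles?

G(0) = 0
G(1) = mex{} = 0
G(2) = mex{} = 0
G(3) = mex{} = 0
G(4) = mex{0} = 1
G(5) = mex{0} = 1
G(6) = mex{0,0} = 1
G(7) = mex{0,0} = 1
G(8) = mex{1,0} = 2
G(9) = mex{1,0} = 2
G(10) = mex{1,1,0} = 2
G(11) = mex{1,1,0} = 2
G(12) = mex{2,1,0} = 3

3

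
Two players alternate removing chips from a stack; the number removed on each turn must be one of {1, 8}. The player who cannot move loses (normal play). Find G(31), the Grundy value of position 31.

G(0) = 0
G(1) = mex{0} = 1
G(2) = mex{1} = 0
G(3) = mex{0} = 1
G(4) = mex{1} = 0
G(5) = mex{0} = 1
G(6) = mex{1} = 0
G(7) = mex{0} = 1
G(8) = mex{1,0} = 2
G(9) = mex{2,1} = 0
G(10) = mex{0,0} = 1
G(11) = mex{1,1} = 0
G(12) = mex{0,0} = 1
G(13) = mex{1,1} = 0
G(14) = mex{0,0} = 1
G(15) = mex{1,1} = 0
G(16) = mex{0,2} = 1
G(17) = mex{1,0} = 2
G(18) = mex{2,1} = 0
G(19) = mex{0,0} = 1
G(20) = mex{1,1} = 0
G(21) = mex{0,0} = 1
G(22) = mex{1,1} = 0
G(23) = mex{0,0} = 1
G(24) = mex{1,1} = 0
G(25) = mex{0,2} = 1
G(26) = mex{1,0} = 2
G(27) = mex{2,1} = 0
G(28) = mex{0,0} = 1
G(29) = mex{1,1} = 0
G(30) = mex{0,0} = 1
G(31) = mex{1,1} = 0

0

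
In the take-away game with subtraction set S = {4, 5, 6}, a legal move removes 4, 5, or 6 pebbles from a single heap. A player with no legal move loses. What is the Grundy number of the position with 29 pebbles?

2

n :  0  1  2  3  4  5  6  7  8  9 10 11 12 13 14 15 16 17 18 19 20 21 22 23 24 25 26 27 28 29
G :  0  0  0  0  1  1  1  1  2  2  0  0  0  0  1  1  1  1  2  2  0  0  0  0  1  1  1  1  2  2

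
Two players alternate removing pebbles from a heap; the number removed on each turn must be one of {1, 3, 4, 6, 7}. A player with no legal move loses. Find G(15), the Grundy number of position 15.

3

G(0) = 0
G(1) = mex{0} = 1
G(2) = mex{1} = 0
G(3) = mex{0,0} = 1
G(4) = mex{1,1,0} = 2
G(5) = mex{2,0,1} = 3
G(6) = mex{3,1,0,0} = 2
G(7) = mex{2,2,1,1,0} = 3
G(8) = mex{3,3,2,0,1} = 4
G(9) = mex{4,2,3,1,0} = 5
G(10) = mex{5,3,2,2,1} = 0
G(11) = mex{0,4,3,3,2} = 1
G(12) = mex{1,5,4,2,3} = 0
G(13) = mex{0,0,5,3,2} = 1
G(14) = mex{1,1,0,4,3} = 2
G(15) = mex{2,0,1,5,4} = 3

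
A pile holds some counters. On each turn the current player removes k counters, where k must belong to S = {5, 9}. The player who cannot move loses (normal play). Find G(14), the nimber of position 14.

0

n :  0  1  2  3  4  5  6  7  8  9 10 11 12 13 14
G :  0  0  0  0  0  1  1  1  1  1  2  2  2  2  0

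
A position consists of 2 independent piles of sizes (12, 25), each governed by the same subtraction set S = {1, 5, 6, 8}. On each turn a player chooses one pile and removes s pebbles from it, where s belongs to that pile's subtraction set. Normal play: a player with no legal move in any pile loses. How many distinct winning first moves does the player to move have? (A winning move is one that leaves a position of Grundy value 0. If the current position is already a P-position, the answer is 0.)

0

All piles use S = {1, 5, 6, 8}:
G(0) = 0
G(1) = mex{0} = 1
G(2) = mex{1} = 0
G(3) = mex{0} = 1
G(4) = mex{1} = 0
G(5) = mex{0,0} = 1
G(6) = mex{1,1,0} = 2
G(7) = mex{2,0,1} = 3
G(8) = mex{3,1,0,0} = 2
G(9) = mex{2,0,1,1} = 3
G(10) = mex{3,1,0,0} = 2
G(11) = mex{2,2,1,1} = 0
G(12) = mex{0,3,2,0} = 1
G(13) = mex{1,2,3,1} = 0
G(14) = mex{0,3,2,2} = 1
G(15) = mex{1,2,3,3} = 0
G(16) = mex{0,0,2,2} = 1
G(17) = mex{1,1,0,3} = 2
G(18) = mex{2,0,1,2} = 3
G(19) = mex{3,1,0,0} = 2
G(20) = mex{2,0,1,1} = 3
G(21) = mex{3,1,0,0} = 2
G(22) = mex{2,2,1,1} = 0
G(23) = mex{0,3,2,0} = 1
G(24) = mex{1,2,3,1} = 0
G(25) = mex{0,3,2,2} = 1
Pile A: G(12) = 1.
Pile B: G(25) = 1.
Combined Grundy value = 1 ⊕ 1 = 0.
A winning move leaves total XOR = 0, i.e. changes one component's Grundy value g to g ⊕ X where X is the current total.
Pile A: target g' = 1⊕0 = 1, but every legal move changes the Grundy value (mex property), so 0 moves.
Pile B: target g' = 1⊕0 = 1, but every legal move changes the Grundy value (mex property), so 0 moves.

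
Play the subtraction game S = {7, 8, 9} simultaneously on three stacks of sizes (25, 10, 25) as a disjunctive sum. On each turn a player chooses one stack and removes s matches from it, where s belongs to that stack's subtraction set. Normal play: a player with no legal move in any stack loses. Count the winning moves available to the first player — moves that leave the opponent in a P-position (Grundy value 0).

9

All stacks use S = {7, 8, 9}:
n :  0  1  2  3  4  5  6  7  8  9 10 11 12 13 14 15 16 17 18 19 20 21 22 23 24 25
G :  0  0  0  0  0  0  0  1  1  1  1  1  1  1  2  2  0  0  0  0  0  0  0  1  1  1
Stack A: G(25) = 1.
Stack B: G(10) = 1.
Stack C: G(25) = 1.
Combined Grundy value = 1 ⊕ 1 ⊕ 1 = 1.
A winning move leaves total XOR = 0, i.e. changes one component's Grundy value g to g ⊕ X where X is the current total.
Stack A: need g' = 1⊕1 = 0. Options: 25−7→G=0, 25−8→G=0, 25−9→G=0. Hits: 3.
Stack B: need g' = 1⊕1 = 0. Options: 10−7→G=0, 10−8→G=0, 10−9→G=0. Hits: 3.
Stack C: need g' = 1⊕1 = 0. Options: 25−7→G=0, 25−8→G=0, 25−9→G=0. Hits: 3.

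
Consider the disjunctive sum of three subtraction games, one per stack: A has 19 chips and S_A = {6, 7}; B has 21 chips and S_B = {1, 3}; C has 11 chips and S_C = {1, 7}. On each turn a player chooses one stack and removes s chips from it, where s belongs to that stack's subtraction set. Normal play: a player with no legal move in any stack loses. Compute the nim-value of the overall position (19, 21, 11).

Stack A, S = {6, 7}:
G(0) = 0
G(1) = mex{} = 0
G(2) = mex{} = 0
G(3) = mex{} = 0
G(4) = mex{} = 0
G(5) = mex{} = 0
G(6) = mex{0} = 1
G(7) = mex{0,0} = 1
G(8) = mex{0,0} = 1
G(9) = mex{0,0} = 1
G(10) = mex{0,0} = 1
G(11) = mex{0,0} = 1
G(12) = mex{1,0} = 2
G(13) = mex{1,1} = 0
G(14) = mex{1,1} = 0
G(15) = mex{1,1} = 0
G(16) = mex{1,1} = 0
G(17) = mex{1,1} = 0
G(18) = mex{2,1} = 0
G(19) = mex{0,2} = 1
G_A(19) = 1.
Stack B, S = {1, 3}:
G(0) = 0
G(1) = mex{0} = 1
G(2) = mex{1} = 0
G(3) = mex{0,0} = 1
G(4) = mex{1,1} = 0
G(5) = mex{0,0} = 1
G(6) = mex{1,1} = 0
G(7) = mex{0,0} = 1
G(8) = mex{1,1} = 0
G(9) = mex{0,0} = 1
G(10) = mex{1,1} = 0
G(11) = mex{0,0} = 1
G(12) = mex{1,1} = 0
G(13) = mex{0,0} = 1
G(14) = mex{1,1} = 0
G(15) = mex{0,0} = 1
G(16) = mex{1,1} = 0
G(17) = mex{0,0} = 1
G(18) = mex{1,1} = 0
G(19) = mex{0,0} = 1
G(20) = mex{1,1} = 0
G(21) = mex{0,0} = 1
G_B(21) = 1.
Stack C, S = {1, 7}:
n :  0  1  2  3  4  5  6  7  8  9 10 11
G :  0  1  0  1  0  1  0  1  0  1  0  1
G_C(11) = 1.
Combined Grundy value = 1 ⊕ 1 ⊕ 1 = 1.

1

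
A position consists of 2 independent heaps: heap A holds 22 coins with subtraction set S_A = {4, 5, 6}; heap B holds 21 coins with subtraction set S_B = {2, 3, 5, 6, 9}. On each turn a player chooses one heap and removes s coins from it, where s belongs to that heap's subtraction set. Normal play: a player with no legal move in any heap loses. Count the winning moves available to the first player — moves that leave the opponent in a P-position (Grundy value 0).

Heap A, S = {4, 5, 6}:
n :  0  1  2  3  4  5  6  7  8  9 10 11 12 13 14 15 16 17 18 19 20 21 22
G :  0  0  0  0  1  1  1  1  2  2  0  0  0  0  1  1  1  1  2  2  0  0  0
G_A(22) = 0.
Heap B, S = {2, 3, 5, 6, 9}:
G(0) = 0
G(1) = mex{} = 0
G(2) = mex{0} = 1
G(3) = mex{0,0} = 1
G(4) = mex{1,0} = 2
G(5) = mex{1,1,0} = 2
G(6) = mex{2,1,0,0} = 3
G(7) = mex{2,2,1,0} = 3
G(8) = mex{3,2,1,1} = 0
G(9) = mex{3,3,2,1,0} = 4
G(10) = mex{0,3,2,2,0} = 1
G(11) = mex{4,0,3,2,1} = 5
G(12) = mex{1,4,3,3,1} = 0
G(13) = mex{5,1,0,3,2} = 4
G(14) = mex{0,5,4,0,2} = 1
G(15) = mex{4,0,1,4,3} = 2
G(16) = mex{1,4,5,1,3} = 0
G(17) = mex{2,1,0,5,0} = 3
G(18) = mex{0,2,4,0,4} = 1
G(19) = mex{3,0,1,4,1} = 2
G(20) = mex{1,3,2,1,5} = 0
G(21) = mex{2,1,0,2,0} = 3
G_B(21) = 3.
Combined Grundy value = 0 ⊕ 3 = 3.
A winning move leaves total XOR = 0, i.e. changes one component's Grundy value g to g ⊕ X where X is the current total.
Heap A: need g' = 0⊕3 = 3. Options: 22−4→G=2, 22−5→G=1, 22−6→G=1. Hits: 0.
Heap B: need g' = 3⊕3 = 0. Options: 21−2→G=2, 21−3→G=1, 21−5→G=0, 21−6→G=2, 21−9→G=0. Hits: 2.

2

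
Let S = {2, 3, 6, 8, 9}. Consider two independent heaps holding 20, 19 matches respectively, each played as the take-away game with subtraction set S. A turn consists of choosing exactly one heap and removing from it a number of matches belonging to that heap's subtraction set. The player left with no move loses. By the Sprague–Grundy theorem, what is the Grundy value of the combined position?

All heaps use S = {2, 3, 6, 8, 9}:
n :  0  1  2  3  4  5  6  7  8  9 10 11 12 13 14 15 16 17 18 19 20
G :  0  0  1  1  2  0  3  1  2  2  3  3  0  4  1  5  0  0  1  1  2
Heap A: G(20) = 2.
Heap B: G(19) = 1.
Combined Grundy value = 2 ⊕ 1 = 3.

3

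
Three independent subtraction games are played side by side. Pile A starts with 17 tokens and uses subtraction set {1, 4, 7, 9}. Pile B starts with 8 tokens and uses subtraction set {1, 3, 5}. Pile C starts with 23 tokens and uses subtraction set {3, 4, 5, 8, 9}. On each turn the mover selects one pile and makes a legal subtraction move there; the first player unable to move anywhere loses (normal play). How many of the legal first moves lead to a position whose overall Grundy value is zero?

Pile A, S = {1, 4, 7, 9}:
G(0) = 0
G(1) = mex{0} = 1
G(2) = mex{1} = 0
G(3) = mex{0} = 1
G(4) = mex{1,0} = 2
G(5) = mex{2,1} = 0
G(6) = mex{0,0} = 1
G(7) = mex{1,1,0} = 2
G(8) = mex{2,2,1} = 0
G(9) = mex{0,0,0,0} = 1
G(10) = mex{1,1,1,1} = 0
G(11) = mex{0,2,2,0} = 1
G(12) = mex{1,0,0,1} = 2
G(13) = mex{2,1,1,2} = 0
G(14) = mex{0,0,2,0} = 1
G(15) = mex{1,1,0,1} = 2
G(16) = mex{2,2,1,2} = 0
G(17) = mex{0,0,0,0} = 1
G_A(17) = 1.
Pile B, S = {1, 3, 5}:
G(0) = 0
G(1) = mex{0} = 1
G(2) = mex{1} = 0
G(3) = mex{0,0} = 1
G(4) = mex{1,1} = 0
G(5) = mex{0,0,0} = 1
G(6) = mex{1,1,1} = 0
G(7) = mex{0,0,0} = 1
G(8) = mex{1,1,1} = 0
G_B(8) = 0.
Pile C, S = {3, 4, 5, 8, 9}:
n :  0  1  2  3  4  5  6  7  8  9 10 11 12 13 14 15 16 17 18 19 20 21 22 23
G :  0  0  0  1  1  1  2  2  2  3  3  3  0  0  0  1  1  1  2  2  2  3  3  3
G_C(23) = 3.
Combined Grundy value = 1 ⊕ 0 ⊕ 3 = 2.
A winning move leaves total XOR = 0, i.e. changes one component's Grundy value g to g ⊕ X where X is the current total.
Pile A: need g' = 1⊕2 = 3. Options: 17−1→G=0, 17−4→G=0, 17−7→G=0, 17−9→G=0. Hits: 0.
Pile B: need g' = 0⊕2 = 2. Options: 8−1→G=1, 8−3→G=1, 8−5→G=1. Hits: 0.
Pile C: need g' = 3⊕2 = 1. Options: 23−3→G=2, 23−4→G=2, 23−5→G=2, 23−8→G=1, 23−9→G=0. Hits: 1.

1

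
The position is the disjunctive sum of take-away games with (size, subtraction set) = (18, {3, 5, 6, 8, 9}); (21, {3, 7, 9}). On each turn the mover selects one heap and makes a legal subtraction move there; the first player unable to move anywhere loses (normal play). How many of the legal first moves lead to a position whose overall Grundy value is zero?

Heap A, S = {3, 5, 6, 8, 9}:
n :  0  1  2  3  4  5  6  7  8  9 10 11 12 13 14 15 16 17 18
G :  0  0  0  1  1  1  2  2  2  3  3  3  0  0  0  1  1  1  2
G_A(18) = 2.
Heap B, S = {3, 7, 9}:
G(0) = 0
G(1) = mex{} = 0
G(2) = mex{} = 0
G(3) = mex{0} = 1
G(4) = mex{0} = 1
G(5) = mex{0} = 1
G(6) = mex{1} = 0
G(7) = mex{1,0} = 2
G(8) = mex{1,0} = 2
G(9) = mex{0,0,0} = 1
G(10) = mex{2,1,0} = 3
G(11) = mex{2,1,0} = 3
G(12) = mex{1,1,1} = 0
G(13) = mex{3,0,1} = 2
G(14) = mex{3,2,1} = 0
G(15) = mex{0,2,0} = 1
G(16) = mex{2,1,2} = 0
G(17) = mex{0,3,2} = 1
G(18) = mex{1,3,1} = 0
G(19) = mex{0,0,3} = 1
G(20) = mex{1,2,3} = 0
G(21) = mex{0,0,0} = 1
G_B(21) = 1.
Combined Grundy value = 2 ⊕ 1 = 3.
A winning move leaves total XOR = 0, i.e. changes one component's Grundy value g to g ⊕ X where X is the current total.
Heap A: need g' = 2⊕3 = 1. Options: 18−3→G=1, 18−5→G=0, 18−6→G=0, 18−8→G=3, 18−9→G=3. Hits: 1.
Heap B: need g' = 1⊕3 = 2. Options: 21−3→G=0, 21−7→G=0, 21−9→G=0. Hits: 0.

1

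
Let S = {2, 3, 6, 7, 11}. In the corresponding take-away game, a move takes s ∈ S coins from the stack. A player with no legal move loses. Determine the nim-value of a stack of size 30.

1

G(0) = 0
G(1) = mex{} = 0
G(2) = mex{0} = 1
G(3) = mex{0,0} = 1
G(4) = mex{1,0} = 2
G(5) = mex{1,1} = 0
G(6) = mex{2,1,0} = 3
G(7) = mex{0,2,0,0} = 1
G(8) = mex{3,0,1,0} = 2
G(9) = mex{1,3,1,1} = 0
G(10) = mex{2,1,2,1} = 0
G(11) = mex{0,2,0,2,0} = 1
G(12) = mex{0,0,3,0,0} = 1
G(13) = mex{1,0,1,3,1} = 2
G(14) = mex{1,1,2,1,1} = 0
G(15) = mex{2,1,0,2,2} = 3
G(16) = mex{0,2,0,0,0} = 1
G(17) = mex{3,0,1,0,3} = 2
G(18) = mex{1,3,1,1,1} = 0
G(19) = mex{2,1,2,1,2} = 0
G(20) = mex{0,2,0,2,0} = 1
G(21) = mex{0,0,3,0,0} = 1
G(22) = mex{1,0,1,3,1} = 2
G(23) = mex{1,1,2,1,1} = 0
G(24) = mex{2,1,0,2,2} = 3
G(25) = mex{0,2,0,0,0} = 1
G(26) = mex{3,0,1,0,3} = 2
G(27) = mex{1,3,1,1,1} = 0
G(28) = mex{2,1,2,1,2} = 0
G(29) = mex{0,2,0,2,0} = 1
G(30) = mex{0,0,3,0,0} = 1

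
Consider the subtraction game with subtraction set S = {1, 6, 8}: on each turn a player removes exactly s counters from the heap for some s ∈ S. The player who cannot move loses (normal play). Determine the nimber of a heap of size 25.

0

n :  0  1  2  3  4  5  6  7  8  9 10 11 12 13 14 15 16 17 18 19 20 21 22 23 24 25
G :  0  1  0  1  0  1  2  0  1  0  1  0  1  2  0  1  0  1  0  1  2  0  1  0  1  0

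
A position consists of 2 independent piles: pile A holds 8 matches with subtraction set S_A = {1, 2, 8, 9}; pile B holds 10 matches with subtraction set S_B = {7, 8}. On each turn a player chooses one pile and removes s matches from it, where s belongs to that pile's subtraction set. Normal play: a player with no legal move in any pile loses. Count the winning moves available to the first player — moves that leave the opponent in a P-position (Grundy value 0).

1

Pile A, S = {1, 2, 8, 9}:
G(0) = 0
G(1) = mex{0} = 1
G(2) = mex{1,0} = 2
G(3) = mex{2,1} = 0
G(4) = mex{0,2} = 1
G(5) = mex{1,0} = 2
G(6) = mex{2,1} = 0
G(7) = mex{0,2} = 1
G(8) = mex{1,0,0} = 2
G_A(8) = 2.
Pile B, S = {7, 8}:
n :  0  1  2  3  4  5  6  7  8  9 10
G :  0  0  0  0  0  0  0  1  1  1  1
G_B(10) = 1.
Combined Grundy value = 2 ⊕ 1 = 3.
A winning move leaves total XOR = 0, i.e. changes one component's Grundy value g to g ⊕ X where X is the current total.
Pile A: need g' = 2⊕3 = 1. Options: 8−1→G=1, 8−2→G=0, 8−8→G=0. Hits: 1.
Pile B: need g' = 1⊕3 = 2. Options: 10−7→G=0, 10−8→G=0. Hits: 0.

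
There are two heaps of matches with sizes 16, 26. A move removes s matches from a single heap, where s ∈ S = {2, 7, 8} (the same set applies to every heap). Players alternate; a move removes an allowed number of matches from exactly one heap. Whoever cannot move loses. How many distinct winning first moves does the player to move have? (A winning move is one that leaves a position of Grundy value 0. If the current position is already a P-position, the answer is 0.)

All heaps use S = {2, 7, 8}:
n :  0  1  2  3  4  5  6  7  8  9 10 11 12 13 14 15 16 17 18 19 20 21 22 23 24 25 26
G :  0  0  1  1  0  0  1  1  2  2  0  3  1  2  0  0  1  1  2  0  0  1  1  2  0  0  1
Heap A: G(16) = 1.
Heap B: G(26) = 1.
Combined Grundy value = 1 ⊕ 1 = 0.
A winning move leaves total XOR = 0, i.e. changes one component's Grundy value g to g ⊕ X where X is the current total.
Heap A: target g' = 1⊕0 = 1, but every legal move changes the Grundy value (mex property), so 0 moves.
Heap B: target g' = 1⊕0 = 1, but every legal move changes the Grundy value (mex property), so 0 moves.

0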